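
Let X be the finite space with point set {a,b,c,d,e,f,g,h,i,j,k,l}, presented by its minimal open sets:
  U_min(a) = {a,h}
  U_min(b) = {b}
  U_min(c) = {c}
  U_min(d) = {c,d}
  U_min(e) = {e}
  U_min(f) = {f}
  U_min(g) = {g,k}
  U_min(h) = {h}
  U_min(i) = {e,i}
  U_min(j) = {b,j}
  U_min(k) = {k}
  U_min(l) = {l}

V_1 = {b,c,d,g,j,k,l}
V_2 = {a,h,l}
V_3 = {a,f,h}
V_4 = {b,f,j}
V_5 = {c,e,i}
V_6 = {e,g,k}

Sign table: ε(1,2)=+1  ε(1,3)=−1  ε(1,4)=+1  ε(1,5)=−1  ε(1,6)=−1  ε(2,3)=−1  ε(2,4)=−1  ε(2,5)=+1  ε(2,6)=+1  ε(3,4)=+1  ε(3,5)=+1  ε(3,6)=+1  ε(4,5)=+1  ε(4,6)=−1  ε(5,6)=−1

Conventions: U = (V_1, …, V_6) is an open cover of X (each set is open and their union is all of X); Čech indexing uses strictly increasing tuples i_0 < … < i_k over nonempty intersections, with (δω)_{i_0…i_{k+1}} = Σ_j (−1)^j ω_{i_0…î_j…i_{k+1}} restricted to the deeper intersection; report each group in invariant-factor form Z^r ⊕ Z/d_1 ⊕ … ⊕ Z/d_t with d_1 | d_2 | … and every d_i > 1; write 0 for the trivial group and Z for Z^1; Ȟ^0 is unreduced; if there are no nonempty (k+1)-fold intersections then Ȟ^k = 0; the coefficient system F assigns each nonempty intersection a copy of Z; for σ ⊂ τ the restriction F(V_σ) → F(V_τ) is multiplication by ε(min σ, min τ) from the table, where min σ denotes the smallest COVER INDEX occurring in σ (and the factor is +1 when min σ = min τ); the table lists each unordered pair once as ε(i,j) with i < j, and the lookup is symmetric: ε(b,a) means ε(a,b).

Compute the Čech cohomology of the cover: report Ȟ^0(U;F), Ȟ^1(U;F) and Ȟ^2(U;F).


Ȟ^0 ≅ 0, Ȟ^1 ≅ Z ⊕ Z/2 and Ȟ^2 ≅ 0

nerve simplices:
  V12={l} V14={b,j} V15={c} V16={g,k} V23={a,h} V34={f} V56={e}
C dims 6,7; δ0: rk 6, SNF 1^5·2
degree 0: 6−6−0 = 0 → Ȟ^0 ≅ 0
degree 1: 7−0−6 = 1 plus torsion [2] → Ȟ^1 ≅ Z ⊕ Z/2
degree 2: 0−0−0 = 0 → Ȟ^2 ≅ 0


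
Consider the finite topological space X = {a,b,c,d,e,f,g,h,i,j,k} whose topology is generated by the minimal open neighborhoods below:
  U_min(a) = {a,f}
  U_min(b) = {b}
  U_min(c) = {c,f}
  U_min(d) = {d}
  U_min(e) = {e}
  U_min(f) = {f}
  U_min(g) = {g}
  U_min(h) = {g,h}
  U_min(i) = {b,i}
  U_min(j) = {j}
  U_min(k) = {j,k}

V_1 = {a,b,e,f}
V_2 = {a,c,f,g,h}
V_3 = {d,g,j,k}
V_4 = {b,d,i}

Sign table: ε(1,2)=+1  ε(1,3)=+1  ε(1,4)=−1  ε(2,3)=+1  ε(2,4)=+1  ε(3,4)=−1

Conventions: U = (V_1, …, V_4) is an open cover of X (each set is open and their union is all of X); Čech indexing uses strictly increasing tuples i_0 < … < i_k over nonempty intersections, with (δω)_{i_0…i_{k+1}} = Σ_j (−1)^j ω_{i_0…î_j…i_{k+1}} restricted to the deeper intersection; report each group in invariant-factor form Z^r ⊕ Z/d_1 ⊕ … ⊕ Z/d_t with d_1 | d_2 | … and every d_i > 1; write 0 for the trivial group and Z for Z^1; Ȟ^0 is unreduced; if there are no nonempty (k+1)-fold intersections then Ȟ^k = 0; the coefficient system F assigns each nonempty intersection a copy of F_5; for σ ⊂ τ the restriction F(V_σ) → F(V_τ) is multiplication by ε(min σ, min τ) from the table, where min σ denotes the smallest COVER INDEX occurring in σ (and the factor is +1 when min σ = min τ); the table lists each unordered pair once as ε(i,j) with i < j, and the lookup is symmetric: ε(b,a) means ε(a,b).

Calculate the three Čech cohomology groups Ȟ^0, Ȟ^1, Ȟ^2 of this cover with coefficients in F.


Ȟ^0(U;F) ≅ Z/5, Ȟ^1(U;F) ≅ Z/5 and Ȟ^2(U;F) ≅ 0

nonempty intersections:
  V12={a,f} V14={b} V23={g} V34={d}
C dims 4,4; δ0: rk_F5 3
Ȟ^0: (4−3)−0=1 ⇒ Z/5
Ȟ^1: (4−0)−3=1 ⇒ Z/5
Ȟ^2: (0−0)−0=0 ⇒ 0


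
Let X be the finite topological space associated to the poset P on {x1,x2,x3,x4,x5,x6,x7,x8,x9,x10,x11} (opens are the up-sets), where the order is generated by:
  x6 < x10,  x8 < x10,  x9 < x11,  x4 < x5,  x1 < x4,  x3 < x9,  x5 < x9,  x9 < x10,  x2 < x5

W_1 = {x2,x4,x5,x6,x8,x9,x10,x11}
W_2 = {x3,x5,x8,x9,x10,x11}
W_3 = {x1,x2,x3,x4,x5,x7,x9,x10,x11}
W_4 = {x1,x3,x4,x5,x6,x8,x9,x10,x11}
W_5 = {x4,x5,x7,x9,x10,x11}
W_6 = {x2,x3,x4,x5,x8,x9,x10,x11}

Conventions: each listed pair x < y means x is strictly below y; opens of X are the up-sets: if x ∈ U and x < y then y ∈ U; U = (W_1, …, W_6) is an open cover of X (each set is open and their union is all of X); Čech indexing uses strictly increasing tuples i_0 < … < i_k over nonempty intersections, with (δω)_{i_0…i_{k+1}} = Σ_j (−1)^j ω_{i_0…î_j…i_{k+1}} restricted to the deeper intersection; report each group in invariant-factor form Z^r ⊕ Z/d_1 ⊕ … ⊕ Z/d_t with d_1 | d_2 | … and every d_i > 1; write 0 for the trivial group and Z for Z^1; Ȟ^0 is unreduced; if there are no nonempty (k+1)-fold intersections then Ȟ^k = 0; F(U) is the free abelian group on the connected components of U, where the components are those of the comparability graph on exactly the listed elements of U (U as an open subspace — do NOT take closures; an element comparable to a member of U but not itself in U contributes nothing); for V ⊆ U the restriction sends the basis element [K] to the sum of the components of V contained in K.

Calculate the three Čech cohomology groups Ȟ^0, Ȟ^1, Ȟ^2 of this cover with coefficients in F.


nonempty overlaps:
  W12={x5,x8,x9,x10,x11} W13={x2,x4,x5,x9,x10,x11} W14={x4,x5,x6,x8,x9,x10,x11} W15={x4,x5,x9,x10,x11} W16={x2,x4,x5,x8,x9,x10,x11} W23={x3,x5,x9,x10,x11} W24={x3,x5,x8,x9,x10,x11} W25={x5,x9,x10,x11} W26={x3,x5,x8,x9,x10,x11} W34={x1,x3,x4,x5,x9,x10,x11} W35={x4,x5,x7,x9,x10,x11} W36={x2,x3,x4,x5,x9,x10,x11} W45={x4,x5,x9,x10,x11} W46={x3,x4,x5,x8,x9,x10,x11} W56={x4,x5,x9,x10,x11}
  W123={x5,x9,x10,x11} W124={x5,x8,x9,x10,x11} W125={x5,x9,x10,x11} W126={x5,x8,x9,x10,x11} W134={x4,x5,x9,x10,x11} W135={x4,x5,x9,x10,x11} W136={x2,x4,x5,x9,x10,x11} W145={x4,x5,x9,x10,x11} W146={x4,x5,x8,x9,x10,x11} W156={x4,x5,x9,x10,x11} W234={x3,x5,x9,x10,x11} W235={x5,x9,x10,x11} W236={x3,x5,x9,x10,x11} W245={x5,x9,x10,x11} W246={x3,x5,x8,x9,x10,x11} W256={x5,x9,x10,x11} W345={x4,x5,x9,x10,x11} W346={x3,x4,x5,x9,x10,x11} W356={x4,x5,x9,x10,x11} W456={x4,x5,x9,x10,x11}
  W1234={x5,x9,x10,x11} W1235={x5,x9,x10,x11} W1236={x5,x9,x10,x11} W1245={x5,x9,x10,x11} W1246={x5,x8,x9,x10,x11} W1256={x5,x9,x10,x11} W1345={x4,x5,x9,x10,x11} W1346={x4,x5,x9,x10,x11} W1356={x4,x5,x9,x10,x11} W1456={x4,x5,x9,x10,x11} W2345={x5,x9,x10,x11} W2346={x3,x5,x9,x10,x11} W2356={x5,x9,x10,x11} W2456={x5,x9,x10,x11} W3456={x4,x5,x9,x10,x11}
  W12345={x5,x9,x10,x11} W12346={x5,x9,x10,x11} W12356={x5,x9,x10,x11} W12456={x5,x9,x10,x11} W13456={x4,x5,x9,x10,x11} W23456={x5,x9,x10,x11}
  W123456={x5,x9,x10,x11}
components per intersection:
  W1: {x2,x4,x5,x6,x8,x9,x10,x11}
  W2: {x3,x5,x8,x9,x10,x11}
  W3: {x1,x2,x3,x4,x5,x9,x10,x11} {x7}
  W4: {x1,x3,x4,x5,x6,x8,x9,x10,x11}
  W5: {x4,x5,x9,x10,x11} {x7}
  W6: {x2,x3,x4,x5,x8,x9,x10,x11}
  W12: {x5,x8,x9,x10,x11}
  W13: {x2,x4,x5,x9,x10,x11}
  W14: {x4,x5,x6,x8,x9,x10,x11}
  W15: {x4,x5,x9,x10,x11}
  W16: {x2,x4,x5,x8,x9,x10,x11}
  W23: {x3,x5,x9,x10,x11}
  W24: {x3,x5,x8,x9,x10,x11}
  W25: {x5,x9,x10,x11}
  W26: {x3,x5,x8,x9,x10,x11}
  W34: {x1,x3,x4,x5,x9,x10,x11}
  W35: {x4,x5,x9,x10,x11} {x7}
  W36: {x2,x3,x4,x5,x9,x10,x11}
  W45: {x4,x5,x9,x10,x11}
  W46: {x3,x4,x5,x8,x9,x10,x11}
  W56: {x4,x5,x9,x10,x11}
  W123: {x5,x9,x10,x11}
  W124: {x5,x8,x9,x10,x11}
  W125: {x5,x9,x10,x11}
  W126: {x5,x8,x9,x10,x11}
  W134: {x4,x5,x9,x10,x11}
  W135: {x4,x5,x9,x10,x11}
  W136: {x2,x4,x5,x9,x10,x11}
  W145: {x4,x5,x9,x10,x11}
  W146: {x4,x5,x8,x9,x10,x11}
  W156: {x4,x5,x9,x10,x11}
  W234: {x3,x5,x9,x10,x11}
  W235: {x5,x9,x10,x11}
  W236: {x3,x5,x9,x10,x11}
  W245: {x5,x9,x10,x11}
  W246: {x3,x5,x8,x9,x10,x11}
  W256: {x5,x9,x10,x11}
  W345: {x4,x5,x9,x10,x11}
  W346: {x3,x4,x5,x9,x10,x11}
  W356: {x4,x5,x9,x10,x11}
  W456: {x4,x5,x9,x10,x11}
  W1234: {x5,x9,x10,x11}
  W1235: {x5,x9,x10,x11}
  W1236: {x5,x9,x10,x11}
  W1245: {x5,x9,x10,x11}
  W1246: {x5,x8,x9,x10,x11}
  W1256: {x5,x9,x10,x11}
  W1345: {x4,x5,x9,x10,x11}
  W1346: {x4,x5,x9,x10,x11}
  W1356: {x4,x5,x9,x10,x11}
  W1456: {x4,x5,x9,x10,x11}
  W2345: {x5,x9,x10,x11}
  W2346: {x3,x5,x9,x10,x11}
  W2356: {x5,x9,x10,x11}
  W2456: {x5,x9,x10,x11}
  W3456: {x4,x5,x9,x10,x11}
  W12345: {x5,x9,x10,x11}
  W12346: {x5,x9,x10,x11}
  W12356: {x5,x9,x10,x11}
  W12456: {x5,x9,x10,x11}
  W13456: {x4,x5,x9,x10,x11}
  W23456: {x5,x9,x10,x11}
  W123456: {x5,x9,x10,x11}
C dims 8,16,20,15; δ0: rk 6, SNF 1^6; δ1: rk 10, SNF 1^10; δ2: rk 10, SNF 1^10
degree 0: 8−6−0 = 2 → Ȟ^0 ≅ Z^2
degree 1: 16−10−6 = 0 → Ȟ^1 ≅ 0
degree 2: 20−10−10 = 0 → Ȟ^2 ≅ 0

Ȟ^0 ≅ Z^2; Ȟ^1 ≅ 0; Ȟ^2 ≅ 0


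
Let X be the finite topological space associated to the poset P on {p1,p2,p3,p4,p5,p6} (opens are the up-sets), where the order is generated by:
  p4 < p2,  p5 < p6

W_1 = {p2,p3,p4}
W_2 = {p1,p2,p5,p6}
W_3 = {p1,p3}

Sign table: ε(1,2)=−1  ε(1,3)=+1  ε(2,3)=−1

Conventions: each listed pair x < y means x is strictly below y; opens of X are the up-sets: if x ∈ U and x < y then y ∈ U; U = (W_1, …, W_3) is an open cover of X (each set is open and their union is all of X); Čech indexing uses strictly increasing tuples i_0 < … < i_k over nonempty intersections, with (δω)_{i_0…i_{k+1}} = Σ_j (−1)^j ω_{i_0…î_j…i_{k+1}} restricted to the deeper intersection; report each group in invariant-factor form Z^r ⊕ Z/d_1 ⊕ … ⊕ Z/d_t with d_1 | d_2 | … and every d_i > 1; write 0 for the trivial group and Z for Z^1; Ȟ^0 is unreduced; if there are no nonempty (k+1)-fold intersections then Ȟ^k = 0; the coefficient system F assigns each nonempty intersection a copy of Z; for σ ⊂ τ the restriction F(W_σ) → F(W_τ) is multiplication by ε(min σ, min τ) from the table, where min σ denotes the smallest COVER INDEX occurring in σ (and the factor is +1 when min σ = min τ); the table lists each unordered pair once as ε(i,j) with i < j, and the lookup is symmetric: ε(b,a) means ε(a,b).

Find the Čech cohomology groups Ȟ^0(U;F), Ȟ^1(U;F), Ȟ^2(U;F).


nerve of the cover:
  W12={p2} W13={p3} W23={p1}
C dims 3,3; δ0: rk 2, SNF 1^2
Ȟ^0 = (3 − 2) − 0 = 1, so Ȟ^0 ≅ Z
Ȟ^1 = (3 − 0) − 2 = 1, so Ȟ^1 ≅ Z
Ȟ^2 = (0 − 0) − 0 = 0, so Ȟ^2 ≅ 0

Ȟ^0 ≅ Z, Ȟ^1 ≅ Z, Ȟ^2 ≅ 0


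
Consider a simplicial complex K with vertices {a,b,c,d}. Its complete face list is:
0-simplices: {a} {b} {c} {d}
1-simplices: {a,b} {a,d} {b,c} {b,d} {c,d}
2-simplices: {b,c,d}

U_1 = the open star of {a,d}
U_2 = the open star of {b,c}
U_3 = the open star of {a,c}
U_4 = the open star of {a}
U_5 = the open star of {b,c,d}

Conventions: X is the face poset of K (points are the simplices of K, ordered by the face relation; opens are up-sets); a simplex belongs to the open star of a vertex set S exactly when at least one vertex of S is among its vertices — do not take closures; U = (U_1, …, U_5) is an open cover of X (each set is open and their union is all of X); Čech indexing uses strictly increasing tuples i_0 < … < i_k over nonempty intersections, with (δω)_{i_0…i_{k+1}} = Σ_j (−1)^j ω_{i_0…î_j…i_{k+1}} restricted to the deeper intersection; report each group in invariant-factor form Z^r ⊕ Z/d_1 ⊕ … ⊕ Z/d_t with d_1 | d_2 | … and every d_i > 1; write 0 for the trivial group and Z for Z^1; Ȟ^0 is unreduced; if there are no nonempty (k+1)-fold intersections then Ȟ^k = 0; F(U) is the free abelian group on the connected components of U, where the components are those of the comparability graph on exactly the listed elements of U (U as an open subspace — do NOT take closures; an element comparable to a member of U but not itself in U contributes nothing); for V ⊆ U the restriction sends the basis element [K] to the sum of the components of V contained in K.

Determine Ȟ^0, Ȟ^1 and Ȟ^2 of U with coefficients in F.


Ȟ^0(U;F) ≅ Z, Ȟ^1(U;F) ≅ Z, Ȟ^2(U;F) ≅ 0

nerve of the cover:
  U1={{a},{d},{a,b},{a,d},{b,d},{c,d},{b,c,d}} U2={{b},{c},{a,b},{b,c},{b,d},{c,d},{b,c,d}} U3={{a},{c},{a,b},{a,d},{b,c},{c,d},{b,c,d}} U4={{a},{a,b},{a,d}} U5={{b},{c},{d},{a,b},{a,d},{b,c},{b,d},{c,d},{b,c,d}}
  U12={{a,b},{b,d},{c,d},{b,c,d}} U13={{a},{a,b},{a,d},{c,d},{b,c,d}} U14={{a},{a,b},{a,d}} U15={{d},{a,b},{a,d},{b,d},{c,d},{b,c,d}} U23={{c},{a,b},{b,c},{c,d},{b,c,d}} U24={{a,b}} U25={{b},{c},{a,b},{b,c},{b,d},{c,d},{b,c,d}} U34={{a},{a,b},{a,d}} U35={{c},{a,b},{a,d},{b,c},{c,d},{b,c,d}} U45={{a,b},{a,d}}
  U123={{a,b},{c,d},{b,c,d}} U124={{a,b}} U125={{a,b},{b,d},{c,d},{b,c,d}} U134={{a},{a,b},{a,d}} U135={{a,b},{a,d},{c,d},{b,c,d}} U145={{a,b},{a,d}} U234={{a,b}} U235={{c},{a,b},{b,c},{c,d},{b,c,d}} U245={{a,b}} U345={{a,b},{a,d}}
  U1234={{a,b}} U1235={{a,b},{c,d},{b,c,d}} U1245={{a,b}} U1345={{a,b},{a,d}} U2345={{a,b}}
  U12345={{a,b}}
components per intersection:
  U1: {{a},{d},{a,b},{a,d},{b,d},{c,d},{b,c,d}}
  U2: {{b},{c},{a,b},{b,c},{b,d},{c,d},{b,c,d}}
  U3: {{a},{a,b},{a,d}} {{c},{b,c},{c,d},{b,c,d}}
  U4: {{a},{a,b},{a,d}}
  U5: {{b},{c},{d},{a,b},{a,d},{b,c},{b,d},{c,d},{b,c,d}}
  U12: {{a,b}} {{b,d},{c,d},{b,c,d}}
  U13: {{a},{a,b},{a,d}} {{c,d},{b,c,d}}
  U14: {{a},{a,b},{a,d}}
  U15: {{d},{a,d},{b,d},{c,d},{b,c,d}} {{a,b}}
  U23: {{c},{b,c},{c,d},{b,c,d}} {{a,b}}
  U24: {{a,b}}
  U25: {{b},{c},{a,b},{b,c},{b,d},{c,d},{b,c,d}}
  U34: {{a},{a,b},{a,d}}
  U35: {{c},{b,c},{c,d},{b,c,d}} {{a,b}} {{a,d}}
  U45: {{a,b}} {{a,d}}
  U123: {{a,b}} {{c,d},{b,c,d}}
  U124: {{a,b}}
  U125: {{a,b}} {{b,d},{c,d},{b,c,d}}
  U134: {{a},{a,b},{a,d}}
  U135: {{a,b}} {{a,d}} {{c,d},{b,c,d}}
  U145: {{a,b}} {{a,d}}
  U234: {{a,b}}
  U235: {{c},{b,c},{c,d},{b,c,d}} {{a,b}}
  U245: {{a,b}}
  U345: {{a,b}} {{a,d}}
  U1234: {{a,b}}
  U1235: {{a,b}} {{c,d},{b,c,d}}
  U1245: {{a,b}}
  U1345: {{a,b}} {{a,d}}
  U2345: {{a,b}}
  U12345: {{a,b}}
C dims 6,17,17,7; δ0: rk 5, SNF 1^5; δ1: rk 11, SNF 1^11; δ2: rk 6, SNF 1^6
Ȟ^0 = (6 − 5) − 0 = 1, so Ȟ^0 ≅ Z
Ȟ^1 = (17 − 11) − 5 = 1, so Ȟ^1 ≅ Z
Ȟ^2 = (17 − 6) − 11 = 0, so Ȟ^2 ≅ 0


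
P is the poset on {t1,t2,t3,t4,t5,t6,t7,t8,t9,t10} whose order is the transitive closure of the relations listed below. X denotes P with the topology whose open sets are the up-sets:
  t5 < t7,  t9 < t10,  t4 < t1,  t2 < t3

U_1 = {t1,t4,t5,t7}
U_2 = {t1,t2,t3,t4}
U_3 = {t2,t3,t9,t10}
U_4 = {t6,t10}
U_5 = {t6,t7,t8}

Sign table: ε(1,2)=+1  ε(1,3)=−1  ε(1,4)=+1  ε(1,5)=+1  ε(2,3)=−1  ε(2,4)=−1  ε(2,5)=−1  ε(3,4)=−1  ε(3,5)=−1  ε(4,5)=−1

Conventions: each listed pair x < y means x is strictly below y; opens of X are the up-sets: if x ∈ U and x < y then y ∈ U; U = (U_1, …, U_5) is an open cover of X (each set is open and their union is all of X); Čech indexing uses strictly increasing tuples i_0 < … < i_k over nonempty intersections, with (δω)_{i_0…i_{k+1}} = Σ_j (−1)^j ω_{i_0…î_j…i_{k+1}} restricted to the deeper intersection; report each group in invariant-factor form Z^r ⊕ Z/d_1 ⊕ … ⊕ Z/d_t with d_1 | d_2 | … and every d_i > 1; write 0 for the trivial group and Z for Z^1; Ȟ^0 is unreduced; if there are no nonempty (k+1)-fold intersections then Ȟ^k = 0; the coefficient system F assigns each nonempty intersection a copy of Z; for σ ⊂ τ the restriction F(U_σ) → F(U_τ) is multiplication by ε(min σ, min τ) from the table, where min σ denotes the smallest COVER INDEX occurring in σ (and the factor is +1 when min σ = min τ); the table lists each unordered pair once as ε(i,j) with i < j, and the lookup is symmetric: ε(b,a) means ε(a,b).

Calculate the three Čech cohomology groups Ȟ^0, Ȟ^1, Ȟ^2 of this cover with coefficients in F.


nerve simplices:
  U12={t1,t4} U15={t7} U23={t2,t3} U34={t10} U45={t6}
C dims 5,5; δ0: rk 5, SNF 1^4·2
degree 0: 5−5−0 = 0 → Ȟ^0 ≅ 0
degree 1: 5−0−5 = 0 plus torsion [2] → Ȟ^1 ≅ Z/2
degree 2: 0−0−0 = 0 → Ȟ^2 ≅ 0

Ȟ^0 ≅ 0, Ȟ^1 ≅ Z/2 and Ȟ^2 ≅ 0


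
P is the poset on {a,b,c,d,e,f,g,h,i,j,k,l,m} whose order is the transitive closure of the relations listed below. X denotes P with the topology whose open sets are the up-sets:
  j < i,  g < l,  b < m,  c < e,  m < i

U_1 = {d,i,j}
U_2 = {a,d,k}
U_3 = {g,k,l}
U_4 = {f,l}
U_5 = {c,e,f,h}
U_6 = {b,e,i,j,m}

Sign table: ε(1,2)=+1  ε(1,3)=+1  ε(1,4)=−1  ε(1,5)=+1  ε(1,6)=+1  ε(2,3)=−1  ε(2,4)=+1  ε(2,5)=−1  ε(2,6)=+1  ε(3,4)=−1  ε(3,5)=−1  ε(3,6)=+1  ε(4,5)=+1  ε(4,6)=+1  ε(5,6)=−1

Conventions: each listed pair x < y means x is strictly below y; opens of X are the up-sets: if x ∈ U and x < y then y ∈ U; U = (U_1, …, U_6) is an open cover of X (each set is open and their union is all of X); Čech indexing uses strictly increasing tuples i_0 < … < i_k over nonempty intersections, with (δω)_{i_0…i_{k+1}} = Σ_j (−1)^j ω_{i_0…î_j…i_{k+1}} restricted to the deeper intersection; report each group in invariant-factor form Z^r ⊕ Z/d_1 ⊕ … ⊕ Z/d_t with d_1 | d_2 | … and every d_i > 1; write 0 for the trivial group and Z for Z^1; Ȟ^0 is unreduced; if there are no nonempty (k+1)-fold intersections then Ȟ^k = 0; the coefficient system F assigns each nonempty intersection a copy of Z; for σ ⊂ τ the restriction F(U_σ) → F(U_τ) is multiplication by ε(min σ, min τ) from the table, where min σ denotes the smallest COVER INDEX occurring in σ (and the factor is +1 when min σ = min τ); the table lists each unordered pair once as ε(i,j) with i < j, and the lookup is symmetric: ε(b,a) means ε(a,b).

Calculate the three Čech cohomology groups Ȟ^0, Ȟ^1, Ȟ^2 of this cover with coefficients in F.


cover nerve:
  U12={d} U16={i,j} U23={k} U34={l} U45={f} U56={e}
C dims 6,6; δ0: rk 6, SNF 1^5·2
Ȟ^0: (6−6)−0=0 ⇒ 0
Ȟ^1: (6−0)−6=0 plus torsion [2] ⇒ Z/2
Ȟ^2: (0−0)−0=0 ⇒ 0

Ȟ^0 = 0,  Ȟ^1 = Z/2,  Ȟ^2 = 0


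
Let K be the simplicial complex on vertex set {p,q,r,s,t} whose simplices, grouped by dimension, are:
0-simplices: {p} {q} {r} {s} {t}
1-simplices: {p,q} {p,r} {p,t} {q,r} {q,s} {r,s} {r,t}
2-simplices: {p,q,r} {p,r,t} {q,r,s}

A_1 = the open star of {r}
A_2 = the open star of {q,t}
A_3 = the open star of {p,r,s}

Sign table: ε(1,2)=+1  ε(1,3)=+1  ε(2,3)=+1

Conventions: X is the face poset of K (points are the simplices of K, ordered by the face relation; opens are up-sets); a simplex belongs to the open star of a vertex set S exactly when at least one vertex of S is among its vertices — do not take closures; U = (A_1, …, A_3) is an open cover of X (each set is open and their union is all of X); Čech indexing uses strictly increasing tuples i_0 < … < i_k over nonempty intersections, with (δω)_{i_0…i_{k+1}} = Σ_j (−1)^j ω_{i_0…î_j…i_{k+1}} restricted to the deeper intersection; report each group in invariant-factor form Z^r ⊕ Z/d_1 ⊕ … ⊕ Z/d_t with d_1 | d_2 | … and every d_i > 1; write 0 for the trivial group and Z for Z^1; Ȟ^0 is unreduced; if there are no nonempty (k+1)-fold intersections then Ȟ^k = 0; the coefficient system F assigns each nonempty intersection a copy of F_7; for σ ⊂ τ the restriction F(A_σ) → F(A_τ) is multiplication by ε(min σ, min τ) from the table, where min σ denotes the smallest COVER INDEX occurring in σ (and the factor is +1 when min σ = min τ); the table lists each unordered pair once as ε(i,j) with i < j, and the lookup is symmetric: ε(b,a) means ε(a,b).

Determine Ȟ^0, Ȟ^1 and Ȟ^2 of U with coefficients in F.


nerve of the cover:
  A1={{r},{p,r},{q,r},{r,s},{r,t},{p,q,r},{p,r,t},{q,r,s}} A2={{q},{t},{p,q},{p,t},{q,r},{q,s},{r,t},{p,q,r},{p,r,t},{q,r,s}} A3={{p},{r},{s},{p,q},{p,r},{p,t},{q,r},{q,s},{r,s},{r,t},{p,q,r},{p,r,t},{q,r,s}}
  A12={{q,r},{r,t},{p,q,r},{p,r,t},{q,r,s}} A13={{r},{p,r},{q,r},{r,s},{r,t},{p,q,r},{p,r,t},{q,r,s}} A23={{p,q},{p,t},{q,r},{q,s},{r,t},{p,q,r},{p,r,t},{q,r,s}}
  A123={{q,r},{r,t},{p,q,r},{p,r,t},{q,r,s}}
C dims 3,3,1; δ0: rk_F7 2; δ1: rk_F7 1
Ȟ^0 = (3 − 2) − 0 = 1, so Ȟ^0 ≅ Z/7
Ȟ^1 = (3 − 1) − 2 = 0, so Ȟ^1 ≅ 0
Ȟ^2 = (1 − 0) − 1 = 0, so Ȟ^2 ≅ 0

Ȟ^0 ≅ Z/7, Ȟ^1 ≅ 0 and Ȟ^2 ≅ 0


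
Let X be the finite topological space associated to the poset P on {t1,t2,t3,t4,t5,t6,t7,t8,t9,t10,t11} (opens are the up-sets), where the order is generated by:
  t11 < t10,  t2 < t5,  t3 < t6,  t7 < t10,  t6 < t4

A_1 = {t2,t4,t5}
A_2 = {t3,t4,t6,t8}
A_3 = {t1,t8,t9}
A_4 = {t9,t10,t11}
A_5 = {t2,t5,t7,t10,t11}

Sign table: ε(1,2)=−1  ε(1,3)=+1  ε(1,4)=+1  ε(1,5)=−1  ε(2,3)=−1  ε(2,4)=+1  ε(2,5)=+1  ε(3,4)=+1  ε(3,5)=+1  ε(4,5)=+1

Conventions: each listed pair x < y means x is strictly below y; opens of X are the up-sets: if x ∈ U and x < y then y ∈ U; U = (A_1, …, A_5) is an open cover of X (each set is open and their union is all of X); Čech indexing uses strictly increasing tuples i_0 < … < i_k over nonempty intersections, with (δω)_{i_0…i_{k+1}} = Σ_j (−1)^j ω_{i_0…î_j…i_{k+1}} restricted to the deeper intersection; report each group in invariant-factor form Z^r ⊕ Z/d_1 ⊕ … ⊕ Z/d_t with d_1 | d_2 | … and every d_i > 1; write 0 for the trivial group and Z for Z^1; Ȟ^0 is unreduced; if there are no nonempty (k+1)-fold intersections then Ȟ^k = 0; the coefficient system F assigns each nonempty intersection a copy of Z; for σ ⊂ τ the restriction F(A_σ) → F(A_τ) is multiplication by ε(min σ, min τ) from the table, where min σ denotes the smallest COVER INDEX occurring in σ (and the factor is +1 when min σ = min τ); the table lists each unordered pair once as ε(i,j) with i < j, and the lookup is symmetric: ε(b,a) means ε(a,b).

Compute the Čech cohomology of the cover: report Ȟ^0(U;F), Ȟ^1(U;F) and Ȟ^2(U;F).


Ȟ^0(U;F) ≅ 0, Ȟ^1(U;F) ≅ Z/2, Ȟ^2(U;F) ≅ 0

nerve simplices:
  A12={t4} A15={t2,t5} A23={t8} A34={t9} A45={t10,t11}
C dims 5,5; δ0: rk 5, SNF 1^4·2
degree 0: 5−5−0 = 0 → Ȟ^0 ≅ 0
degree 1: 5−0−5 = 0 plus torsion [2] → Ȟ^1 ≅ Z/2
degree 2: 0−0−0 = 0 → Ȟ^2 ≅ 0


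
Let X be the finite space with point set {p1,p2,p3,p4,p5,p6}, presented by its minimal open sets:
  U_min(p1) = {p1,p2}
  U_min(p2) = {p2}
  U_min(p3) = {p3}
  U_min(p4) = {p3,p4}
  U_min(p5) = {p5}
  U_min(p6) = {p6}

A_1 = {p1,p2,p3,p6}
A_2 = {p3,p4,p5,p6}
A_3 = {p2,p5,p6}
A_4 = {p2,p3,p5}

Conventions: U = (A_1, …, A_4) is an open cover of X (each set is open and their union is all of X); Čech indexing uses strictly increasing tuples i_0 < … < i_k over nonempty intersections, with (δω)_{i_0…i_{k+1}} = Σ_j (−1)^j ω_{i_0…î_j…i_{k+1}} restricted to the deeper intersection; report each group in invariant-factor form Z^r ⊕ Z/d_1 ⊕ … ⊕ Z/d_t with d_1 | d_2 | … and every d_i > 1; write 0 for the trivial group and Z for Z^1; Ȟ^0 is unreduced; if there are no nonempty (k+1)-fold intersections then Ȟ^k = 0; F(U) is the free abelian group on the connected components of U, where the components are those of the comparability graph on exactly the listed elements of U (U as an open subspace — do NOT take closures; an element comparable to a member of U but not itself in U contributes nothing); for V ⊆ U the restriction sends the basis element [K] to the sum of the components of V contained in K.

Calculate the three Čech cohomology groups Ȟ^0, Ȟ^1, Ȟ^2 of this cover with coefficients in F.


Ȟ^0 = Z^4, Ȟ^1 = 0, Ȟ^2 = 0

nerve of the cover:
  A12={p3,p6} A13={p2,p6} A14={p2,p3} A23={p5,p6} A24={p3,p5} A34={p2,p5}
  A123={p6} A124={p3} A134={p2} A234={p5}
components per intersection:
  A1: {p1,p2} {p3} {p6}
  A2: {p3,p4} {p5} {p6}
  A3: {p2} {p5} {p6}
  A4: {p2} {p3} {p5}
  A12: {p3} {p6}
  A13: {p2} {p6}
  A14: {p2} {p3}
  A23: {p5} {p6}
  A24: {p3} {p5}
  A34: {p2} {p5}
  A123: {p6}
  A124: {p3}
  A134: {p2}
  A234: {p5}
C dims 12,12,4; δ0: rk 8, SNF 1^8; δ1: rk 4, SNF 1^4
Ȟ^0 = (12 − 8) − 0 = 4, so Ȟ^0 ≅ Z^4
Ȟ^1 = (12 − 4) − 8 = 0, so Ȟ^1 ≅ 0
Ȟ^2 = (4 − 0) − 4 = 0, so Ȟ^2 ≅ 0


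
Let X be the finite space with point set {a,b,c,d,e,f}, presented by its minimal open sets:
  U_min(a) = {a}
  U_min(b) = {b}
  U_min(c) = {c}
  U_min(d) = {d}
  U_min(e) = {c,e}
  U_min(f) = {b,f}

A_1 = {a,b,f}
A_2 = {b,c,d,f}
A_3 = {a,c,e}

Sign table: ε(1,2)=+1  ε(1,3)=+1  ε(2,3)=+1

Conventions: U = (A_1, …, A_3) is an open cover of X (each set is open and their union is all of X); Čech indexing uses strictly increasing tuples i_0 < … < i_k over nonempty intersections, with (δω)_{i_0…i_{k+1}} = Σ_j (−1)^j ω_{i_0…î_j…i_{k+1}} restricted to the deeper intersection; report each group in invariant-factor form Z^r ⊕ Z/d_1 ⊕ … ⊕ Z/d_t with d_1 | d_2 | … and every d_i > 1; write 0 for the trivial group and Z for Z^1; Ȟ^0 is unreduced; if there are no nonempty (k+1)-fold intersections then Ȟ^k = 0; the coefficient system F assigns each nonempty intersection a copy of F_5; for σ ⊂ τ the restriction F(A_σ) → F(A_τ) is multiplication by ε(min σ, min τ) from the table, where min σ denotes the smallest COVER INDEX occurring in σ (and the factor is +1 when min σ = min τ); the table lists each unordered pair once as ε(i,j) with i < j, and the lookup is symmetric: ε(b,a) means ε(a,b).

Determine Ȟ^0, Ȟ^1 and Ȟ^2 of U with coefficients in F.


intersection data:
  A12={b,f} A13={a} A23={c}
C dims 3,3; δ0: rk_F5 2
Ȟ^0 = (3 − 2) − 0 = 1, so Ȟ^0 ≅ Z/5
Ȟ^1 = (3 − 0) − 2 = 1, so Ȟ^1 ≅ Z/5
Ȟ^2 = (0 − 0) − 0 = 0, so Ȟ^2 ≅ 0

Ȟ^0 = Z/5, Ȟ^1 = Z/5 and Ȟ^2 = 0


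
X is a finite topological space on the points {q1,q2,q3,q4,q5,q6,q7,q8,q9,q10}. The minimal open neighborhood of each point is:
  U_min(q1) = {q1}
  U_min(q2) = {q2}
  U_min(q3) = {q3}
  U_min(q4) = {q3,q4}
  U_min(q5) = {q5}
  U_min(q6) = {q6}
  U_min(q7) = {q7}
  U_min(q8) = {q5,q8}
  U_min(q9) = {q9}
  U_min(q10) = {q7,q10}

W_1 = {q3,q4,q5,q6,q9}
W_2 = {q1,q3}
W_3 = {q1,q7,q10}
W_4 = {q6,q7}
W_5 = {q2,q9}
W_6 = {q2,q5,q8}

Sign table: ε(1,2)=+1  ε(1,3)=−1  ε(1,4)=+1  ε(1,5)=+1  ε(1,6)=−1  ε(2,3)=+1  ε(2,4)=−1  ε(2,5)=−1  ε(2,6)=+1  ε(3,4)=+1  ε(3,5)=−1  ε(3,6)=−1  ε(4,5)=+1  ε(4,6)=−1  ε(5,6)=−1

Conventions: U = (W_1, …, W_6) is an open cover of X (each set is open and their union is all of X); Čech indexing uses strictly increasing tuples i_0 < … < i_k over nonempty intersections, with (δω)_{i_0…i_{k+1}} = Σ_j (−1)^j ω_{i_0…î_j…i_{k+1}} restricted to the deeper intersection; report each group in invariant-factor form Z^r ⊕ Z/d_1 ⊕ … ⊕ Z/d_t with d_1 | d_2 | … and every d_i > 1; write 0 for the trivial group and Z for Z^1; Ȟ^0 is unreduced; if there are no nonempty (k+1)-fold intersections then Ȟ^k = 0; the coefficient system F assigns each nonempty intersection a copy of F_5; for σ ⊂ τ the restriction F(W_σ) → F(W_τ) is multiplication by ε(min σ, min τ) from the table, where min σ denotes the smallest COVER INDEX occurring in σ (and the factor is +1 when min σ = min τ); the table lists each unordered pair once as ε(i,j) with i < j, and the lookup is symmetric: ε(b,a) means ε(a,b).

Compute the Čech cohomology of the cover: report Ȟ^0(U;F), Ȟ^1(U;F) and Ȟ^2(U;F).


Ȟ^0(U;F) ≅ Z/5; Ȟ^1(U;F) ≅ Z/5 ⊕ Z/5; Ȟ^2(U;F) ≅ 0

nonempty overlaps:
  W12={q3} W14={q6} W15={q9} W16={q5} W23={q1} W34={q7} W56={q2}
C dims 6,7; δ0: rk_F5 5
degree 0: 6−5−0 = 1 → Ȟ^0 ≅ Z/5
degree 1: 7−0−5 = 2 → Ȟ^1 ≅ Z/5 ⊕ Z/5
degree 2: 0−0−0 = 0 → Ȟ^2 ≅ 0


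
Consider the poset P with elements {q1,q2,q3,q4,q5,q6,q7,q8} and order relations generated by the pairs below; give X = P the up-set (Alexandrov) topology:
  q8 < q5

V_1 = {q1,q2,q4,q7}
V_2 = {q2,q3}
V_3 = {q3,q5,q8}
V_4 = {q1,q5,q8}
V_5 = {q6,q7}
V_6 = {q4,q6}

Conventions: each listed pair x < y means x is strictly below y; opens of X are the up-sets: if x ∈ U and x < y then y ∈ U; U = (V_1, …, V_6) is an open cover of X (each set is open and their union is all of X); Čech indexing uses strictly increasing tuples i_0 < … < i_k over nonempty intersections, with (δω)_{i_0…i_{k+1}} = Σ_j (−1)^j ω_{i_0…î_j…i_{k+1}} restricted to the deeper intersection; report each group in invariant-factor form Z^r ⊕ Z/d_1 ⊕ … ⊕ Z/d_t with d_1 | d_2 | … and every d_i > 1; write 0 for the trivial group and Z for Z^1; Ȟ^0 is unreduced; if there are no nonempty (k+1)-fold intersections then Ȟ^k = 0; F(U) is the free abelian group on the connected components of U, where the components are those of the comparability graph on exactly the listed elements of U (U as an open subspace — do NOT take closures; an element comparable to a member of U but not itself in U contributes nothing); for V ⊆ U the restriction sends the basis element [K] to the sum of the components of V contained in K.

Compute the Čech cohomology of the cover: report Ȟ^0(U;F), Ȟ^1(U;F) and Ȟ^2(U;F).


Ȟ^0 = Z^7; Ȟ^1 = 0; Ȟ^2 = 0

intersection data:
  V12={q2} V14={q1} V15={q7} V16={q4} V23={q3} V34={q5,q8} V56={q6}
components per intersection:
  V1: {q1} {q2} {q4} {q7}
  V2: {q2} {q3}
  V3: {q3} {q5,q8}
  V4: {q1} {q5,q8}
  V5: {q6} {q7}
  V6: {q4} {q6}
  V12: {q2}
  V14: {q1}
  V15: {q7}
  V16: {q4}
  V23: {q3}
  V34: {q5,q8}
  V56: {q6}
C dims 14,7; δ0: rk 7, SNF 1^7
Ȟ^0 = (14 − 7) − 0 = 7, so Ȟ^0 ≅ Z^7
Ȟ^1 = (7 − 0) − 7 = 0, so Ȟ^1 ≅ 0
Ȟ^2 = (0 − 0) − 0 = 0, so Ȟ^2 ≅ 0


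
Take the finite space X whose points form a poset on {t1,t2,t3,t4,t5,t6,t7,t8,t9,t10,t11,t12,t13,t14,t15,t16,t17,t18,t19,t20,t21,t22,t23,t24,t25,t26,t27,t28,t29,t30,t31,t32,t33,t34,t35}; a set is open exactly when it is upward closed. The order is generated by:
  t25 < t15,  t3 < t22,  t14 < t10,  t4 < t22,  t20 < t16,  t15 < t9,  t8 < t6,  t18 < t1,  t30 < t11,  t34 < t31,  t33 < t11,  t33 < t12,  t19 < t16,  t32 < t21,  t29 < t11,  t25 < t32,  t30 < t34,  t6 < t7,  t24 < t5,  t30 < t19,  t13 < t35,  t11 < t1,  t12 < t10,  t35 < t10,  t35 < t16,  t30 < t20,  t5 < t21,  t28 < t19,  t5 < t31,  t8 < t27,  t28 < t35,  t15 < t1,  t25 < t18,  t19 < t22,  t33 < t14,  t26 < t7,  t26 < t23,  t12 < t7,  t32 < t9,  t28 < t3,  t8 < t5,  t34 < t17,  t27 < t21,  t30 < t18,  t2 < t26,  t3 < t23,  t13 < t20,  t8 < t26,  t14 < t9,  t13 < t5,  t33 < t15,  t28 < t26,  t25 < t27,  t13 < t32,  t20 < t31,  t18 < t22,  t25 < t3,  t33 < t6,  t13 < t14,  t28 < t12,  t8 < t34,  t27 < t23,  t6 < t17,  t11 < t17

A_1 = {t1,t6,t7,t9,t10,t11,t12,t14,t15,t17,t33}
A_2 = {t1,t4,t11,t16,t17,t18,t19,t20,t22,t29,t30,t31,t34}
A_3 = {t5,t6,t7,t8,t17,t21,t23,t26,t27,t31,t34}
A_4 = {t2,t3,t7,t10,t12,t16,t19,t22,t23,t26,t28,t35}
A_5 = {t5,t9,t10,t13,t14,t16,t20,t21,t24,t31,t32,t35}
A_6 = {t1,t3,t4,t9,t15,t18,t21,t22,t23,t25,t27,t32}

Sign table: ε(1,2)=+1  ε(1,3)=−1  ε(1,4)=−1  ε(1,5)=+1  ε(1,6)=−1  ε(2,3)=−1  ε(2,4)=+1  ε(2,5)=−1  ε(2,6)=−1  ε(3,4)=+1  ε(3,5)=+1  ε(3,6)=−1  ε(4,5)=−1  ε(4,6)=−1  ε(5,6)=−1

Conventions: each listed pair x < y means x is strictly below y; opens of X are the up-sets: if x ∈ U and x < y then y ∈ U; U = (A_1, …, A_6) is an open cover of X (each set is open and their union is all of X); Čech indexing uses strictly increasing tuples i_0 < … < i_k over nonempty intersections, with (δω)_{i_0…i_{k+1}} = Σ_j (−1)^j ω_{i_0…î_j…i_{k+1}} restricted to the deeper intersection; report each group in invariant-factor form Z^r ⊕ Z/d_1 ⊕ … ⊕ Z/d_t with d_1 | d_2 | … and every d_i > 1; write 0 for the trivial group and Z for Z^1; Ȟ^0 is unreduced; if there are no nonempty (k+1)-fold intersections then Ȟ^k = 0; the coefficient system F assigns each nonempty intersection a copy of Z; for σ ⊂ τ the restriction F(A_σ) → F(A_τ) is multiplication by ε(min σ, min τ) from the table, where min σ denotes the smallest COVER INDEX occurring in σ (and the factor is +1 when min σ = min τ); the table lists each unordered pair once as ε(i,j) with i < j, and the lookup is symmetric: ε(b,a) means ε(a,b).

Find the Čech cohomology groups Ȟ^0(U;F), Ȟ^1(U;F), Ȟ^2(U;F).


nerve simplices:
  A12={t1,t11,t17} A13={t6,t7,t17} A14={t7,t10,t12} A15={t9,t10,t14} A16={t1,t9,t15} A23={t17,t31,t34} A24={t16,t19,t22} A25={t16,t20,t31} A26={t1,t4,t18,t22} A34={t7,t23,t26} A35={t5,t21,t31} A36={t21,t23,t27} A45={t10,t16,t35} A46={t3,t22,t23} A56={t9,t21,t32}
  A123={t17} A126={t1} A134={t7} A145={t10} A156={t9} A235={t31} A245={t16} A246={t22} A346={t23} A356={t21}
C dims 6,15,10; δ0: rk 6, SNF 1^5·2; δ1: rk 9, SNF 1^9
degree 0: 6−6−0 = 0 → Ȟ^0 ≅ 0
degree 1: 15−9−6 = 0 plus torsion [2] → Ȟ^1 ≅ Z/2
degree 2: 10−0−9 = 1 → Ȟ^2 ≅ Z

Ȟ^0(U;F) ≅ 0; Ȟ^1(U;F) ≅ Z/2; Ȟ^2(U;F) ≅ Z


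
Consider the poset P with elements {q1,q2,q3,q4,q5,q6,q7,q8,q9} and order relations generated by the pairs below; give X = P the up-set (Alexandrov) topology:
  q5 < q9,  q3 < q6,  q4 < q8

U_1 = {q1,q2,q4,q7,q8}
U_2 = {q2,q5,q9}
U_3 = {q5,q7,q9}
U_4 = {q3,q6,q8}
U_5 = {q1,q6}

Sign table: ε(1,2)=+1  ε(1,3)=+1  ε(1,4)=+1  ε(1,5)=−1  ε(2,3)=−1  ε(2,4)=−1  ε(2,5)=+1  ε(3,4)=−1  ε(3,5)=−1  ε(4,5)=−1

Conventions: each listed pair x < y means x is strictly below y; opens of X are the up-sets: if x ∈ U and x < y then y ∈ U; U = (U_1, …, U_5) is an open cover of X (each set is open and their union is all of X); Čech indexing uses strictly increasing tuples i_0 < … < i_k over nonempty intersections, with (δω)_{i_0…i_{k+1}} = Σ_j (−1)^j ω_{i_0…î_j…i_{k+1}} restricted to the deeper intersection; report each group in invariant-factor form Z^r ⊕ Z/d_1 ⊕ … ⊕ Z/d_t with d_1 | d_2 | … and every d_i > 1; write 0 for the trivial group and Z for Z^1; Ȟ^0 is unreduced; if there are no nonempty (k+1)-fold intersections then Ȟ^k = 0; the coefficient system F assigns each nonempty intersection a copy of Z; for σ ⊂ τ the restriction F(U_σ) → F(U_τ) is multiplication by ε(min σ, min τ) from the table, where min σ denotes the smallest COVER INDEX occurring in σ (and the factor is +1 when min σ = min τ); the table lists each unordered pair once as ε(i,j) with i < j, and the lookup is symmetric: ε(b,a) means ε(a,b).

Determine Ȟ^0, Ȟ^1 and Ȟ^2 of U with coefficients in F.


nonempty overlaps:
  U12={q2} U13={q7} U14={q8} U15={q1} U23={q5,q9} U45={q6}
C dims 5,6; δ0: rk 5, SNF 1^4·2
degree 0: 5−5−0 = 0 → Ȟ^0 ≅ 0
degree 1: 6−0−5 = 1 plus torsion [2] → Ȟ^1 ≅ Z ⊕ Z/2
degree 2: 0−0−0 = 0 → Ȟ^2 ≅ 0

Ȟ^0 = 0, Ȟ^1 = Z ⊕ Z/2, Ȟ^2 = 0


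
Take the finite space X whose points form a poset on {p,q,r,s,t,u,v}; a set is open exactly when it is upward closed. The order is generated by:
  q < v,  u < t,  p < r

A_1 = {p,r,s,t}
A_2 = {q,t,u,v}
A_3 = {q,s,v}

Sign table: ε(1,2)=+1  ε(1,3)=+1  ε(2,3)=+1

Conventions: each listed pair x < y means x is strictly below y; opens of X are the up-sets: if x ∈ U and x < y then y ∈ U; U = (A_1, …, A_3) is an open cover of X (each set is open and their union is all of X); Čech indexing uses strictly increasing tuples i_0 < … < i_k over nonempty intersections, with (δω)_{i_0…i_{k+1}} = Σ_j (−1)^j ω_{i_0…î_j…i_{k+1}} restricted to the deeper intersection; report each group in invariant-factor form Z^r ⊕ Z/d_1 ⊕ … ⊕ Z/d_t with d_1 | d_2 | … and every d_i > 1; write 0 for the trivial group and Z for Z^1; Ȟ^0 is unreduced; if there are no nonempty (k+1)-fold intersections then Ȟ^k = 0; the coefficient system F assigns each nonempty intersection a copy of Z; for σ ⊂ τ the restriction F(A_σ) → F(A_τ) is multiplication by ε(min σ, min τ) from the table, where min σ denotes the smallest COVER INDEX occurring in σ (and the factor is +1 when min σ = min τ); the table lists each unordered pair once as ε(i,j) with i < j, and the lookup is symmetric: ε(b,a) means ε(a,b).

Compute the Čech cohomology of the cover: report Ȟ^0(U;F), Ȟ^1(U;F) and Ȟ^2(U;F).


Ȟ^0 = Z; Ȟ^1 = Z; Ȟ^2 = 0

cover nerve:
  A12={t} A13={s} A23={q,v}
C dims 3,3; δ0: rk 2, SNF 1^2
Ȟ^0: (3−2)−0=1 ⇒ Z
Ȟ^1: (3−0)−2=1 ⇒ Z
Ȟ^2: (0−0)−0=0 ⇒ 0


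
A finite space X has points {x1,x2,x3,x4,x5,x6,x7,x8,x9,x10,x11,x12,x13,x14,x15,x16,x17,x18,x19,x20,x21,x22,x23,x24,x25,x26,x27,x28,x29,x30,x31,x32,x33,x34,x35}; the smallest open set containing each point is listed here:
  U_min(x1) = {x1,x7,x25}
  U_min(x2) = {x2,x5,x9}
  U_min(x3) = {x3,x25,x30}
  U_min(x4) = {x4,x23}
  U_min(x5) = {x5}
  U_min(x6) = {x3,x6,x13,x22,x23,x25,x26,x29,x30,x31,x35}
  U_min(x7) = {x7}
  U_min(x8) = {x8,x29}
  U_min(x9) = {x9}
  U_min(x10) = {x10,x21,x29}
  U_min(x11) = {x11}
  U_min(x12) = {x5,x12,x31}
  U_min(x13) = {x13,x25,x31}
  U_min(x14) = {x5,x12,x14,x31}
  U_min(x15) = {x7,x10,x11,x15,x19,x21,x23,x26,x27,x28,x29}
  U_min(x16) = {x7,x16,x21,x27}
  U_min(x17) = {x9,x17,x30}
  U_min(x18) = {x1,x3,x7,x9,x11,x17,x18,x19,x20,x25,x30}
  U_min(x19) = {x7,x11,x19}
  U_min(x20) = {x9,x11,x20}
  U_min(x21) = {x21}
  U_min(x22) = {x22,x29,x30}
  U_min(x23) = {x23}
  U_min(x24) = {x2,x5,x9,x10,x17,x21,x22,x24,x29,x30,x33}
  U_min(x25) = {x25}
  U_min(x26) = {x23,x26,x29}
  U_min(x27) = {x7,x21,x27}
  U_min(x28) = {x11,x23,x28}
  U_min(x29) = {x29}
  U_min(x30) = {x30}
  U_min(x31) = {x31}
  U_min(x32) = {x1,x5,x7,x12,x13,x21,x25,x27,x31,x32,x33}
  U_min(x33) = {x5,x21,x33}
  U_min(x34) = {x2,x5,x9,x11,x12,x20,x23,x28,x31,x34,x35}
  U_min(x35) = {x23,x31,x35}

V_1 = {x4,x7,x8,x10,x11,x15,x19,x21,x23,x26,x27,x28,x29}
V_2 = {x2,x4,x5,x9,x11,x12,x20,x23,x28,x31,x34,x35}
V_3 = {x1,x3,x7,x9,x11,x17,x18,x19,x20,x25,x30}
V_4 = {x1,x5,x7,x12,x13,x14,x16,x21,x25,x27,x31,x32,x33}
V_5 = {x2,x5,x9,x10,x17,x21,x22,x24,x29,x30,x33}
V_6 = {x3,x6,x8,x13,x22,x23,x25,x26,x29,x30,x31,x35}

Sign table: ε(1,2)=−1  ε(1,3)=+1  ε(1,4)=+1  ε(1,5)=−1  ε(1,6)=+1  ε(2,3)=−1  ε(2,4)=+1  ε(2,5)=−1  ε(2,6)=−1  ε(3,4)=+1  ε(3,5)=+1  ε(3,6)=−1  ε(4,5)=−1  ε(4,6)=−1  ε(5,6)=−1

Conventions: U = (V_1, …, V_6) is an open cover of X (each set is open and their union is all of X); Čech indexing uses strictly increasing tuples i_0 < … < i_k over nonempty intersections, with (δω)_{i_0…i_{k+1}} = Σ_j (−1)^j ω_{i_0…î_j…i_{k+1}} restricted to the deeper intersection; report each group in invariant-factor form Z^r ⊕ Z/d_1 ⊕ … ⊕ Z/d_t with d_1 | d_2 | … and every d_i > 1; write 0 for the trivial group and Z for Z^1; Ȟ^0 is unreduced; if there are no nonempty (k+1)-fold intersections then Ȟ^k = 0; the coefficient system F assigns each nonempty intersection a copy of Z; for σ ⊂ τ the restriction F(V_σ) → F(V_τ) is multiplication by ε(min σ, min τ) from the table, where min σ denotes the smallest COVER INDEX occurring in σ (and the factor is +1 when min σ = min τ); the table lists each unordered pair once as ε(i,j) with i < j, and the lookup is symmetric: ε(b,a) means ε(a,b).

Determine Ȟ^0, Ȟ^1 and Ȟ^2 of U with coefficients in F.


intersection data:
  V12={x4,x11,x23,x28} V13={x7,x11,x19} V14={x7,x21,x27} V15={x10,x21,x29} V16={x8,x23,x26,x29} V23={x9,x11,x20} V24={x5,x12,x31} V25={x2,x5,x9} V26={x23,x31,x35} V34={x1,x7,x25} V35={x9,x17,x30} V36={x3,x25,x30} V45={x5,x21,x33} V46={x13,x25,x31} V56={x22,x29,x30}
  V123={x11} V126={x23} V134={x7} V145={x21} V156={x29} V235={x9} V245={x5} V246={x31} V346={x25} V356={x30}
C dims 6,15,10; δ0: rk 6, SNF 1^5·2; δ1: rk 9, SNF 1^9
Ȟ^0 = (6 − 6) − 0 = 0, so Ȟ^0 ≅ 0
Ȟ^1 = (15 − 9) − 6 = 0 plus torsion [2], so Ȟ^1 ≅ Z/2
Ȟ^2 = (10 − 0) − 9 = 1, so Ȟ^2 ≅ Z

Ȟ^0 ≅ 0, Ȟ^1 ≅ Z/2 and Ȟ^2 ≅ Z


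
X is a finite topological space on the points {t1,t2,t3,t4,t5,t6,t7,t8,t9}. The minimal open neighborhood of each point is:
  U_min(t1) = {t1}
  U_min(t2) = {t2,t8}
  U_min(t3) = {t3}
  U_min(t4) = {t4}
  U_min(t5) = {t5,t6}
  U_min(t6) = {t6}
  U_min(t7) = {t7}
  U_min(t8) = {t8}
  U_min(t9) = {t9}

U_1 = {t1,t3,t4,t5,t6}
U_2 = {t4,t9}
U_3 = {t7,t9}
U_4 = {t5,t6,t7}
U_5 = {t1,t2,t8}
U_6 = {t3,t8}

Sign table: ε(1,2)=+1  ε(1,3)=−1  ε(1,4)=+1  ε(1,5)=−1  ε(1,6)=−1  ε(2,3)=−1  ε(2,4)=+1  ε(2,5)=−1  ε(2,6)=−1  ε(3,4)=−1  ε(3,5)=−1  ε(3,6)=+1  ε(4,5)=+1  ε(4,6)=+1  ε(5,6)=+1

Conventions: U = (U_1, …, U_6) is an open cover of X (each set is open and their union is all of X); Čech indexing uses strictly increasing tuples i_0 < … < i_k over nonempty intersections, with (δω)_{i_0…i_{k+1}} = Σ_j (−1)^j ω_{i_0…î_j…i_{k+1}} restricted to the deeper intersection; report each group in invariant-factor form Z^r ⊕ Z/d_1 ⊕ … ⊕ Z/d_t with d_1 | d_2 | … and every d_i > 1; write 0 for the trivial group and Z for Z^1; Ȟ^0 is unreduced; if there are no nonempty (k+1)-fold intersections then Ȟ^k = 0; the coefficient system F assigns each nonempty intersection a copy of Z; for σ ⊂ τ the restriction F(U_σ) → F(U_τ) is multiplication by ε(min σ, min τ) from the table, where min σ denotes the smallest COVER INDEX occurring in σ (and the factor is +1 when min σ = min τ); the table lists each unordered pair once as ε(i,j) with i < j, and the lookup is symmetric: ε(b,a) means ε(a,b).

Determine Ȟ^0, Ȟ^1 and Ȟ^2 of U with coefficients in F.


nonempty intersections:
  U12={t4} U14={t5,t6} U15={t1} U16={t3} U23={t9} U34={t7} U56={t8}
C dims 6,7; δ0: rk 5, SNF 1^5
Ȟ^0: (6−5)−0=1 ⇒ Z
Ȟ^1: (7−0)−5=2 ⇒ Z^2
Ȟ^2: (0−0)−0=0 ⇒ 0

Ȟ^0 ≅ Z, Ȟ^1 ≅ Z^2 and Ȟ^2 ≅ 0
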